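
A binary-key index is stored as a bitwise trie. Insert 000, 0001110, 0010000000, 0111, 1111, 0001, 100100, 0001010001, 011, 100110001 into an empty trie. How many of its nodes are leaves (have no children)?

A leaf is a node with no children — equivalently, the end of a word that is not a proper prefix of any other stored word.
Those words: "0001010001", "0001110", "0010000000", "0111", "100100", "100110001", "1111"
Leaf count: 7

7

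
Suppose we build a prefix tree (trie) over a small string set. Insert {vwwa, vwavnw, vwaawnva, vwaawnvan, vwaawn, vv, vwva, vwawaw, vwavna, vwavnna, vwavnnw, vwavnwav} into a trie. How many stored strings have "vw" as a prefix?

Walk to "vw"; the words in its subtree are exactly those with that prefix.
Words under "vw": vwaawn, vwaawnva, vwaawnvan, vwavna, vwavnna, vwavnnw, vwavnw, vwavnwav, vwawaw, vwva, vwwa
Count: 11

11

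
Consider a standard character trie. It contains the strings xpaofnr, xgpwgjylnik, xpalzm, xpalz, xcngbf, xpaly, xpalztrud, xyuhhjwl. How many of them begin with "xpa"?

Traverse to the node for "xpa", then collect every word in that subtree.
Matches: "xpaly", "xpalz", "xpalzm", "xpalztrud", "xpaofnr"
Count: 5

5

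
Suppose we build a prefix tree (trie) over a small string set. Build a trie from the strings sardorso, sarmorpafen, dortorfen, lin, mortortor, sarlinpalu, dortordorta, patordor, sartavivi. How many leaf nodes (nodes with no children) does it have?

Leaves are exactly the stored words that no other stored word extends.
Those words: "dortordorta", "dortorfen", "lin", "mortortor", "patordor", "sardorso", "sarlinpalu", "sarmorpafen", "sartavivi"
Leaf count: 9

9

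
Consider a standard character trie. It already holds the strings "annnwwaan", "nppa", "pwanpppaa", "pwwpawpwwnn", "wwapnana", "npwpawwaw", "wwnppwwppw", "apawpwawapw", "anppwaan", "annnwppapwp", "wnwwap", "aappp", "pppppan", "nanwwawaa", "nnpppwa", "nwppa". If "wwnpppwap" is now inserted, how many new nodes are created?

4

Walking "wwnpppwap" from the root, the first 5 characters ("wwnpp") follow existing edges; "p" is the first miss.
Each of the 4 remaining characters creates one node.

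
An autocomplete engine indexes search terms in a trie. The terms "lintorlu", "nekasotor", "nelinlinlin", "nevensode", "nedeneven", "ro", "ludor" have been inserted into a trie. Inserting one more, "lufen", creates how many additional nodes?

Walking "lufen" from the root, the first 2 characters ("lu") follow existing edges; "f" is the first miss.
New nodes needed: |"lufen"| − 2 = 5 − 2 = 3.

3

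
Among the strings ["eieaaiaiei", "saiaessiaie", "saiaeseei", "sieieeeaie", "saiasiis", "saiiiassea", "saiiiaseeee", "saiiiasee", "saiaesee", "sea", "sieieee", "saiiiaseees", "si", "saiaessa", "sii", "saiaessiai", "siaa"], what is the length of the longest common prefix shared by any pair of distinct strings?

10

The deepest shared node is where two words last agree before diverging.
e.g. "saiaessiai" and "saiaessiaie" share the prefix "saiaessiai" of length 10; no pair shares a longer one.
Longest shared-prefix length: 10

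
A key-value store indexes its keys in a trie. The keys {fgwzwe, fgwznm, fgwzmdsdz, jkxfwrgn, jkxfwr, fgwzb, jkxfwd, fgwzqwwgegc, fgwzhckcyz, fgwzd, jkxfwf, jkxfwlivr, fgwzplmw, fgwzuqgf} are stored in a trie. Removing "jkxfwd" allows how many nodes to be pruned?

After clearing the end-marker at "jkxfwd", prune upward until reaching a node still needed by another word.
The suffix "d" (1 node) is used only by "jkxfwd"; the node for "jkxfw" still has the child "r", so pruning stops there.
Nodes removed: 1

1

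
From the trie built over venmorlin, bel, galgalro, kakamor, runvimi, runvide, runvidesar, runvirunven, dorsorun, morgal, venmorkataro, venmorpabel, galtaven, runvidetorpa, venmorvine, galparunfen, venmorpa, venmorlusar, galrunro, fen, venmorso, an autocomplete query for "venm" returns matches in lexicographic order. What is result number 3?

venmorlusar

DFS of the "venm" subtree visits, in order: "venmorkataro", "venmorlin", "venmorlusar", "venmorpa", "venmorpabel", "venmorso", "venmorvine"
The 3rd is venmorlusar.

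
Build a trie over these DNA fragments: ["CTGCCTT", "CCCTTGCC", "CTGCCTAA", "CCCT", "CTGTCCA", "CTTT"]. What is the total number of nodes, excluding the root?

22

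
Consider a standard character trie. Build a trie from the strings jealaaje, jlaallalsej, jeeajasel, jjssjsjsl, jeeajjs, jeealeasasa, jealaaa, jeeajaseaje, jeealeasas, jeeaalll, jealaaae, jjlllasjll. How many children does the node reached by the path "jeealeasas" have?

1

Walk "jeealeasas" from the root, arriving at one node.
Distinct next characters after "jeealeasas": a.
That node has 1 child edge.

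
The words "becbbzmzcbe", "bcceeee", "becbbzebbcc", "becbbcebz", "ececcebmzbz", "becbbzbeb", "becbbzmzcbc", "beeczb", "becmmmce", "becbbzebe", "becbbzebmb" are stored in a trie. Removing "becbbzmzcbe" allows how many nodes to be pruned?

1

After clearing the end-marker at "becbbzmzcbe", prune upward until reaching a node still needed by another word.
The suffix "e" (1 node) is used only by "becbbzmzcbe"; the node for "becbbzmzcb" still has the child "c", so pruning stops there.
Nodes removed: 1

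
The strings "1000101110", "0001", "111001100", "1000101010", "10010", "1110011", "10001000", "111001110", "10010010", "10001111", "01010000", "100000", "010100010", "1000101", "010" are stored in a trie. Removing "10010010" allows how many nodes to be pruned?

After clearing the end-marker at "10010010", prune upward until reaching a node still needed by another word.
The suffix "010" (3 nodes) is used only by "10010010"; "10010" is itself a stored word, so pruning stops there.
Nodes removed: 3

3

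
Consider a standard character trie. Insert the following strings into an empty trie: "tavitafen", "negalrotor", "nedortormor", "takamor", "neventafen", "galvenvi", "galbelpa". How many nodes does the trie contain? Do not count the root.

Trace insertions, counting only characters that open a new branch:
  "tavitafen" → 9 new (t, a, v, i, t, a, f, e, n)
  "negalrotor" → 10 new (n, e, g, a, l, r, o, t, o, r)
  "nedortormor" → prefix "ne" already present; 9 new (d, o, r, t, o, r, m, o, r)
  "takamor" → prefix "ta" already present; 5 new (k, a, m, o, r)
  "neventafen" → prefix "ne" already present; 8 new (v, e, n, t, a, f, e, n)
  "galvenvi" → 8 new (g, a, l, v, e, n, v, i)
  "galbelpa" → prefix "gal" already present; 5 new (b, e, l, p, a)
Total nodes = 9 + 10 + 9 + 5 + 8 + 8 + 5 = 54

54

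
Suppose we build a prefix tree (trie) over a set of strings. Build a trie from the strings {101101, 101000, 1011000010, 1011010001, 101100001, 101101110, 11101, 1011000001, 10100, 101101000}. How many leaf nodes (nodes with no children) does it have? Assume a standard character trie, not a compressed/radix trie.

6

Leaves are exactly the stored words that no other stored word extends.
Those words: "101000", "1011000001", "1011000010", "1011010001", "101101110", "11101"
Leaf count: 6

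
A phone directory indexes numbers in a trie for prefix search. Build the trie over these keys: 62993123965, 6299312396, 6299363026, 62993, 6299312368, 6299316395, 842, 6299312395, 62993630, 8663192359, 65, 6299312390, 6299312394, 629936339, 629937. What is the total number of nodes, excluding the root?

For each word, the new-node count is its length minus the longest prefix already in the trie:
  "62993123965" → 11 new (6, 2, 9, 9, 3, 1, 2, 3, 9, 6, 5)
  "6299312396" → prefix "6299312396" already present; 0 new (none)
  "6299363026" → prefix "62993" already present; 5 new (6, 3, 0, 2, 6)
  "62993" → prefix "62993" already present; 0 new (none)
  "6299312368" → prefix "62993123" already present; 2 new (6, 8)
  "6299316395" → prefix "629931" already present; 4 new (6, 3, 9, 5)
  "842" → 3 new (8, 4, 2)
  "6299312395" → prefix "629931239" already present; 1 new (5)
  "62993630" → prefix "62993630" already present; 0 new (none)
  "8663192359" → prefix "8" already present; 9 new (6, 6, 3, 1, 9, 2, 3, 5, 9)
  "65" → prefix "6" already present; 1 new (5)
  "6299312390" → prefix "629931239" already present; 1 new (0)
  "6299312394" → prefix "629931239" already present; 1 new (4)
  "629936339" → prefix "6299363" already present; 2 new (3, 9)
  "629937" → prefix "62993" already present; 1 new (7)
Total nodes = 11 + 0 + 5 + 0 + 2 + 4 + 3 + 1 + 0 + 9 + 1 + 1 + 1 + 2 + 1 = 41

41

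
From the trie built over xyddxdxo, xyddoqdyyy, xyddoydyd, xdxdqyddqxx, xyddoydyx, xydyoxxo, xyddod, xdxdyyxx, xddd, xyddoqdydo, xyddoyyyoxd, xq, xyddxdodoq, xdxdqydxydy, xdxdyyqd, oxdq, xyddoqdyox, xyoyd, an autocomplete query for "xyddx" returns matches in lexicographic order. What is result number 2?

Filter for "xyddx…" and sort: "xyddxdodoq", "xyddxdxo"
Position 2: xyddxdxo

xyddxdxo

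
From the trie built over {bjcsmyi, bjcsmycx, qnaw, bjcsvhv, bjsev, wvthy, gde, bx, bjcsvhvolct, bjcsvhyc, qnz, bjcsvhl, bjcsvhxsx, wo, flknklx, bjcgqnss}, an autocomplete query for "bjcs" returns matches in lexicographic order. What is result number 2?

bjcsmyi

DFS of the "bjcs" subtree visits, in order: "bjcsmycx", "bjcsmyi", "bjcsvhl", "bjcsvhv", "bjcsvhvolct", "bjcsvhxsx", "bjcsvhyc"
The 2nd is bjcsmyi.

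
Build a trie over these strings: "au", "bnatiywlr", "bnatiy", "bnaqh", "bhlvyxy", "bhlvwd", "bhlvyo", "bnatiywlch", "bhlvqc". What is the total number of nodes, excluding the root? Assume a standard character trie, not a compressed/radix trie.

Trie structure (* marks end of a word):
(root)
├─ a
│  └─ u *
└─ b
   ├─ h
   │  └─ l
   │     └─ v
   │        ├─ q
   │        │  └─ c *
   │        ├─ w
   │        │  └─ d *
   │        └─ y
   │           ├─ o *
   │           └─ x
   │              └─ y *
   └─ n
      └─ a
         ├─ q
         │  └─ h *
         └─ t
            └─ i
               └─ y *
                  └─ w
                     └─ l
                        ├─ c
                        │  └─ h *
                        └─ r *
Counting every labelled node above: 26.

26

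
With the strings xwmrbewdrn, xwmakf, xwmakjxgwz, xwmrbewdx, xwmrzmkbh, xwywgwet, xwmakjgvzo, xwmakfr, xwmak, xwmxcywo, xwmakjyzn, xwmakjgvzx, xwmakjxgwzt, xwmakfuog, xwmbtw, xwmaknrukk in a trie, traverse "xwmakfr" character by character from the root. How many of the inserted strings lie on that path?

Traverse "xwmakfr" character by character; count nodes along the way that are marked as word ends.
Prefixes of the query that are stored words: "xwmak", "xwmakf", "xwmakfr"
Count: 3

3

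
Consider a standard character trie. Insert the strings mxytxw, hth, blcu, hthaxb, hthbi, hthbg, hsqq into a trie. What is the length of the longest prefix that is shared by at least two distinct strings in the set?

The deepest shared node is where two words last agree before diverging.
e.g. "hthbg" and "hthbi" share the prefix "hthb" of length 4; no pair shares a longer one.
Longest shared-prefix length: 4

4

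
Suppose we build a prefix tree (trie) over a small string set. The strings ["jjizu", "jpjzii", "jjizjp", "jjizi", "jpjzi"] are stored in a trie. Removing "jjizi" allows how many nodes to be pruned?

1

A node on "jjizi"'s path can go only if nothing else ends at it or branches off below it.
The suffix "i" (1 node) is used only by "jjizi"; the node for "jjiz" still has the child "u", so pruning stops there.
Nodes removed: 1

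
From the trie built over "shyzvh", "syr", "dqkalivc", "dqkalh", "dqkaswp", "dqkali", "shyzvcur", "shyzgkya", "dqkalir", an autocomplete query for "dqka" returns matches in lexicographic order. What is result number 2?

Words with prefix "dqka", in lexicographic order: "dqkalh", "dqkali", "dqkalir", "dqkalivc", "dqkaswp"
The 2nd is dqkali.

dqkali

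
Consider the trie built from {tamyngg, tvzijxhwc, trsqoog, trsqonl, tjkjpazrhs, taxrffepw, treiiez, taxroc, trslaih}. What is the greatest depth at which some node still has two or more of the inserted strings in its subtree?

Look for the deepest trie node that still has at least two words in its subtree.
e.g. "trsqonl" and "trsqoog" share the prefix "trsqo" of length 5; no pair shares a longer one.
Longest shared-prefix length: 5

5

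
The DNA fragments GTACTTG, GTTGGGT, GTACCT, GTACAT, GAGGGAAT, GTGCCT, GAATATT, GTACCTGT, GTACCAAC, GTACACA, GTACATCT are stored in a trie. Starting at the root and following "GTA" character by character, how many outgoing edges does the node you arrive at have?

1

The children of the "GTA" node are the distinct next characters among strings starting with "GTA".
Distinct next characters after "GTA": C.
That node has 1 child edge.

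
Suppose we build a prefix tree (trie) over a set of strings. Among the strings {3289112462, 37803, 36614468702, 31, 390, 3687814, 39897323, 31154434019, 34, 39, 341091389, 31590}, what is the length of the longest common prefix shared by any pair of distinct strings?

2

Equivalently: take the maximum, over all pairs, of their longest common prefix length.
"31" and "31154434019" agree on "31" (2 characters) before diverging; nothing deeper is shared.
Longest shared-prefix length: 2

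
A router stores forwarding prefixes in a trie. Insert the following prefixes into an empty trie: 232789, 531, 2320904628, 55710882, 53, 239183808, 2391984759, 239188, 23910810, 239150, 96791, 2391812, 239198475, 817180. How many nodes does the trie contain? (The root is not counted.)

Insert word by word; a character creates a node only if that edge doesn't already exist:
  "232789" → 6 new (2, 3, 2, 7, 8, 9)
  "531" → 3 new (5, 3, 1)
  "2320904628" → prefix "232" already present; 7 new (0, 9, 0, 4, 6, 2, 8)
  "55710882" → prefix "5" already present; 7 new (5, 7, 1, 0, 8, 8, 2)
  "53" → prefix "53" already present; 0 new (none)
  "239183808" → prefix "23" already present; 7 new (9, 1, 8, 3, 8, 0, 8)
  "2391984759" → prefix "2391" already present; 6 new (9, 8, 4, 7, 5, 9)
  "239188" → prefix "23918" already present; 1 new (8)
  "23910810" → prefix "2391" already present; 4 new (0, 8, 1, 0)
  "239150" → prefix "2391" already present; 2 new (5, 0)
  "96791" → 5 new (9, 6, 7, 9, 1)
  "2391812" → prefix "23918" already present; 2 new (1, 2)
  "239198475" → prefix "239198475" already present; 0 new (none)
  "817180" → 6 new (8, 1, 7, 1, 8, 0)
Total nodes = 6 + 3 + 7 + 7 + 0 + 7 + 6 + 1 + 4 + 2 + 5 + 2 + 0 + 6 = 56

56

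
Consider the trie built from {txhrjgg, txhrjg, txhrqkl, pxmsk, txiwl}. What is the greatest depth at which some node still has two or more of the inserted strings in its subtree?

Look for the deepest trie node that still has at least two words in its subtree.
"txhrjg" and "txhrjgg" agree on "txhrjg" (6 characters) before diverging; nothing deeper is shared.
Longest shared-prefix length: 6

6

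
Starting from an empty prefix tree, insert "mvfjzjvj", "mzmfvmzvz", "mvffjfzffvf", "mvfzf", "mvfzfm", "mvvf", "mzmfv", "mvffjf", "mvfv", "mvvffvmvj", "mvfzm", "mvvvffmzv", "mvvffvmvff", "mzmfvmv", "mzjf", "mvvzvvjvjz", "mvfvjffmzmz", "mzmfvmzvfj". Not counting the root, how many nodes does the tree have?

Insert word by word; a character creates a node only if that edge doesn't already exist:
  "mvfjzjvj" → 8 new (m, v, f, j, z, j, v, j)
  "mzmfvmzvz" → prefix "m" already present; 8 new (z, m, f, v, m, z, v, z)
  "mvffjfzffvf" → prefix "mvf" already present; 8 new (f, j, f, z, f, f, v, f)
  "mvfzf" → prefix "mvf" already present; 2 new (z, f)
  "mvfzfm" → prefix "mvfzf" already present; 1 new (m)
  "mvvf" → prefix "mv" already present; 2 new (v, f)
  "mzmfv" → prefix "mzmfv" already present; 0 new (none)
  "mvffjf" → prefix "mvffjf" already present; 0 new (none)
  "mvfv" → prefix "mvf" already present; 1 new (v)
  "mvvffvmvj" → prefix "mvvf" already present; 5 new (f, v, m, v, j)
  "mvfzm" → prefix "mvfz" already present; 1 new (m)
  "mvvvffmzv" → prefix "mvv" already present; 6 new (v, f, f, m, z, v)
  "mvvffvmvff" → prefix "mvvffvmv" already present; 2 new (f, f)
  "mzmfvmv" → prefix "mzmfvm" already present; 1 new (v)
  "mzjf" → prefix "mz" already present; 2 new (j, f)
  "mvvzvvjvjz" → prefix "mvv" already present; 7 new (z, v, v, j, v, j, z)
  "mvfvjffmzmz" → prefix "mvfv" already present; 7 new (j, f, f, m, z, m, z)
  "mzmfvmzvfj" → prefix "mzmfvmzv" already present; 2 new (f, j)
Total nodes = 8 + 8 + 8 + 2 + 1 + 2 + 0 + 0 + 1 + 5 + 1 + 6 + 2 + 1 + 2 + 7 + 7 + 2 = 63

63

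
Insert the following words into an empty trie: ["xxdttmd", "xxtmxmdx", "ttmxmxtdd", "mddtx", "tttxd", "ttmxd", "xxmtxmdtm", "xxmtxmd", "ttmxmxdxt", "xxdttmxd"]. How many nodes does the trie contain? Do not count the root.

43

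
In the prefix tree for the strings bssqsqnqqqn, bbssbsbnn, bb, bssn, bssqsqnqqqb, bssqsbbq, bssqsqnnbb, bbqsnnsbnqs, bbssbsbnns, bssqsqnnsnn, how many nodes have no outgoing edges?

Leaves are exactly the stored words that no other stored word extends.
Those words: "bbqsnnsbnqs", "bbssbsbnns", "bssn", "bssqsbbq", "bssqsqnnbb", "bssqsqnnsnn", "bssqsqnqqqb", "bssqsqnqqqn"
Leaf count: 8

8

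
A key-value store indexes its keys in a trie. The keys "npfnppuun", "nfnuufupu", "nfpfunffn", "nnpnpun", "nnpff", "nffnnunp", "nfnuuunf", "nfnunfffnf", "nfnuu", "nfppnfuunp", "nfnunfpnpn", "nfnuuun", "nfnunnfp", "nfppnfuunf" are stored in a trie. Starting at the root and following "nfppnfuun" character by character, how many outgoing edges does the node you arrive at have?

The children of the "nfppnfuun" node are the distinct next characters among strings starting with "nfppnfuun".
Distinct next characters after "nfppnfuun": f, p.
That node has 2 child edges.

2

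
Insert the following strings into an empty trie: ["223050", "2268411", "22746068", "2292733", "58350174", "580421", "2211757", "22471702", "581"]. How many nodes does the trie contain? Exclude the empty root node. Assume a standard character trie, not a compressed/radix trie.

46

Insert word by word; a character creates a node only if that edge doesn't already exist:
  "223050" → 6 new (2, 2, 3, 0, 5, 0)
  "2268411" → prefix "22" already present; 5 new (6, 8, 4, 1, 1)
  "22746068" → prefix "22" already present; 6 new (7, 4, 6, 0, 6, 8)
  "2292733" → prefix "22" already present; 5 new (9, 2, 7, 3, 3)
  "58350174" → 8 new (5, 8, 3, 5, 0, 1, 7, 4)
  "580421" → prefix "58" already present; 4 new (0, 4, 2, 1)
  "2211757" → prefix "22" already present; 5 new (1, 1, 7, 5, 7)
  "22471702" → prefix "22" already present; 6 new (4, 7, 1, 7, 0, 2)
  "581" → prefix "58" already present; 1 new (1)
Total nodes = 6 + 5 + 6 + 5 + 8 + 4 + 5 + 6 + 1 = 46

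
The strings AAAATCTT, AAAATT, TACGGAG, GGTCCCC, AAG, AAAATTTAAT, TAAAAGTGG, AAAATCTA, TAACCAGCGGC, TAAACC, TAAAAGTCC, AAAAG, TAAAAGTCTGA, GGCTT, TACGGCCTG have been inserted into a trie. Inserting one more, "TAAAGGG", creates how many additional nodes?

The longest prefix of "TAAAGGG" already in the trie is "TAAA" (length 4).
Each of the 3 remaining characters creates one node.

3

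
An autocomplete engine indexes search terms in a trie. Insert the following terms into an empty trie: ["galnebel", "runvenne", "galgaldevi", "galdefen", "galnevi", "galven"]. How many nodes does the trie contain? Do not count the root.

33

Count nodes per top-level branch (shared prefixes stored once):
  'g'-branch (galdefen, galgaldevi, galnebel, galnevi, galven): 25 nodes
  'r'-branch (runvenne): 8 nodes
Sum: 33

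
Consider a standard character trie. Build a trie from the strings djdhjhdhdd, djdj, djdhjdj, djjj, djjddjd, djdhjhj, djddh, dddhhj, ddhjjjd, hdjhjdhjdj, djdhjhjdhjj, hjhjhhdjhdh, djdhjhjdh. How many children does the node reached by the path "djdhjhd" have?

1

The children of the "djdhjhd" node are the distinct next characters among strings starting with "djdhjhd".
Characters that immediately follow "djdhjhd" among the stored strings: {h}.
That node has 1 child edge.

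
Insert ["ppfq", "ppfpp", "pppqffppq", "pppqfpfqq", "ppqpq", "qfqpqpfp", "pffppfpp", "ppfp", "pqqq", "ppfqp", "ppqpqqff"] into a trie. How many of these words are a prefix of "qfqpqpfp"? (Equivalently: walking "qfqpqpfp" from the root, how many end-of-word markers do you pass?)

Check each prefix of "qfqpqpfp" against the stored set — each match is an end-marker on the path.
Prefixes of the query that are stored words: "qfqpqpfp"
Count: 1

1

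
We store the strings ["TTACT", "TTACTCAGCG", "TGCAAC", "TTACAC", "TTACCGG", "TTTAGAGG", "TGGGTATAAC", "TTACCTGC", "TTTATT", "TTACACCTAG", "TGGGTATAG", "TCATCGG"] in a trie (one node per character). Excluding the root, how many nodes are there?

Count nodes per top-level branch (shared prefixes stored once):
  'T'-branch (TCATCGG, TGCAAC, TGGGTATAAC, TGGGTATAG, TTACAC, TTACACCTAG, TTACCGG, TTACCTGC, TTACT, TTACTCAGCG, TTTAGAGG, TTTATT): 50 nodes
Sum: 50

50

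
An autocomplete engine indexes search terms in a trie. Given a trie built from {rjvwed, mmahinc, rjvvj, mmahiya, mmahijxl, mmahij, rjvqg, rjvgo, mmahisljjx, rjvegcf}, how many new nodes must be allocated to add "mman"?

1

Walking "mman" from the root, the first 3 characters ("mma") follow existing edges; "n" is the first miss.
New nodes needed: |"mman"| − 3 = 4 − 3 = 1.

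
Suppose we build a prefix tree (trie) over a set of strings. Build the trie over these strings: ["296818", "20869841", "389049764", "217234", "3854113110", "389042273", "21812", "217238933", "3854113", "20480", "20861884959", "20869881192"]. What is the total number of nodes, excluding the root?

61

Count nodes per top-level branch (shared prefixes stored once):
  '2'-branch (20480, 20861884959, 20869841, 20869881192, 217234, 217238933, 21812, 296818): 40 nodes
  '3'-branch (3854113, 3854113110, 389042273, 389049764): 21 nodes
Sum: 61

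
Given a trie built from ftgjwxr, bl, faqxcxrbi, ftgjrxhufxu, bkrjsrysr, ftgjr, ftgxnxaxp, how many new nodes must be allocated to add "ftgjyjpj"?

4

"ftgj" is already a path in the trie; the remaining "yjpj" must be added.
So 8 − 4 = 4 new nodes.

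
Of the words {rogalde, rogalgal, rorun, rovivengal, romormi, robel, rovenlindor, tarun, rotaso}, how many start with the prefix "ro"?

Filter for entries beginning with "ro":
Words under "ro": robel, rogalde, rogalgal, romormi, rorun, rotaso, rovenlindor, rovivengal
Count: 8

8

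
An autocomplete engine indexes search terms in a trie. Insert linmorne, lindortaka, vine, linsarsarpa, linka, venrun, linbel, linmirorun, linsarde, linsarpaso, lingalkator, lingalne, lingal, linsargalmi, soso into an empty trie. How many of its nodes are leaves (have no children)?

Leaves are exactly the stored words that no other stored word extends.
Those words: "linbel", "lindortaka", "lingalkator", "lingalne", "linka", "linmirorun", "linmorne", "linsarde", "linsargalmi", "linsarpaso", "linsarsarpa", "soso", "venrun", "vine"
Leaf count: 14

14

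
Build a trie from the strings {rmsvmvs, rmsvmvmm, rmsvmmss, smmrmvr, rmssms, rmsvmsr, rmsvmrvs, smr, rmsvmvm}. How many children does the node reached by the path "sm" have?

The children of the "sm" node are the distinct next characters among strings starting with "sm".
Characters that immediately follow "sm" among the stored strings: {m, r}.
That node has 2 child edges.

2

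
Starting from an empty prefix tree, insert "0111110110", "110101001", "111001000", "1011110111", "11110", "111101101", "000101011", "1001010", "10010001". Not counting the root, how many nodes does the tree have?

57

For each word, the new-node count is its length minus the longest prefix already in the trie:
  "0111110110" → 10 new (0, 1, 1, 1, 1, 1, 0, 1, 1, 0)
  "110101001" → 9 new (1, 1, 0, 1, 0, 1, 0, 0, 1)
  "111001000" → prefix "11" already present; 7 new (1, 0, 0, 1, 0, 0, 0)
  "1011110111" → prefix "1" already present; 9 new (0, 1, 1, 1, 1, 0, 1, 1, 1)
  "11110" → prefix "111" already present; 2 new (1, 0)
  "111101101" → prefix "11110" already present; 4 new (1, 1, 0, 1)
  "000101011" → prefix "0" already present; 8 new (0, 0, 1, 0, 1, 0, 1, 1)
  "1001010" → prefix "10" already present; 5 new (0, 1, 0, 1, 0)
  "10010001" → prefix "10010" already present; 3 new (0, 0, 1)
Total nodes = 10 + 9 + 7 + 9 + 2 + 4 + 8 + 5 + 3 = 57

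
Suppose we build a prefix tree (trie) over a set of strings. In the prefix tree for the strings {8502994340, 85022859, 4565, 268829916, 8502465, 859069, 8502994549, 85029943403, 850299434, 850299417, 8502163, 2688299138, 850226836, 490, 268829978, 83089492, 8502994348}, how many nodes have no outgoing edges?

A leaf is a node with no children — equivalently, the end of a word that is not a proper prefix of any other stored word.
Those words: "2688299138", "268829916", "268829978", "4565", "490", "83089492", "8502163", "850226836", "85022859", "8502465", "850299417", "85029943403", "8502994348", "8502994549", "859069"
Leaf count: 15

15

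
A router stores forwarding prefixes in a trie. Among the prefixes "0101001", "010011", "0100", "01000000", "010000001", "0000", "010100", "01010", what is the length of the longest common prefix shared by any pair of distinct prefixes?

8

The deepest shared node is where two words last agree before diverging.
"01000000" and "010000001" agree on "01000000" (8 characters) before diverging; nothing deeper is shared.
Longest shared-prefix length: 8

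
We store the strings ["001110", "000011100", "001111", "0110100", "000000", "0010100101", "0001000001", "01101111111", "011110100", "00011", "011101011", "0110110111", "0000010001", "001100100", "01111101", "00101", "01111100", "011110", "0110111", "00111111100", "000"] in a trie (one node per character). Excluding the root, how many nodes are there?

Count nodes per top-level branch (shared prefixes stored once):
  '0'-branch (000, 000000, 0000010001, 000011100, 0001000001, 00011, 00101, 0010100101, 001100100, 001110, 001111, 00111111100, 0110100, 0110110111, 0110111, 01101111111, 011101011, 011110, 011110100, 01111100, 01111101): 77 nodes
Sum: 77

77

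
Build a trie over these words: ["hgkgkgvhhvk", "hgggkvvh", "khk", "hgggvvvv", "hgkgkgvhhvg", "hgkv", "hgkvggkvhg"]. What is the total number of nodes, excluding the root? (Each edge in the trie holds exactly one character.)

Trace insertions, counting only characters that open a new branch:
  "hgkgkgvhhvk" → 11 new (h, g, k, g, k, g, v, h, h, v, k)
  "hgggkvvh" → prefix "hg" already present; 6 new (g, g, k, v, v, h)
  "khk" → 3 new (k, h, k)
  "hgggvvvv" → prefix "hggg" already present; 4 new (v, v, v, v)
  "hgkgkgvhhvg" → prefix "hgkgkgvhhv" already present; 1 new (g)
  "hgkv" → prefix "hgk" already present; 1 new (v)
  "hgkvggkvhg" → prefix "hgkv" already present; 6 new (g, g, k, v, h, g)
Total nodes = 11 + 6 + 3 + 4 + 1 + 1 + 6 = 32

32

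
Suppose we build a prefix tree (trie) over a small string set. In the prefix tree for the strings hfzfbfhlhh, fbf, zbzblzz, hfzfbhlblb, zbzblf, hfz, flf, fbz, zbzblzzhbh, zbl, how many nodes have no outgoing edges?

8

Leaves are exactly the stored words that no other stored word extends.
Those words: "fbf", "fbz", "flf", "hfzfbfhlhh", "hfzfbhlblb", "zbl", "zbzblf", "zbzblzzhbh"
Leaf count: 8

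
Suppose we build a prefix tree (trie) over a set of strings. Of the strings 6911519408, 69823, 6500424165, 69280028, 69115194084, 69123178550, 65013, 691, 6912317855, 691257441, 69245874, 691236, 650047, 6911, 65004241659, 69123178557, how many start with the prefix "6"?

16

Traverse to the node for "6", then collect every word in that subtree.
Matches: "6500424165", "65004241659", "650047", "65013", "691", "6911", "6911519408", "69115194084", "6912317855", "69123178550", "69123178557", "691236", "691257441", "69245874", "69280028", "69823"
Count: 16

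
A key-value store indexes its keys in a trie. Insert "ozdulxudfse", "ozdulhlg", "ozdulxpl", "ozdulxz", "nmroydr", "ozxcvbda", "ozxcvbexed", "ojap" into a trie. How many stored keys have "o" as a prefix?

7

Traverse to the node for "o", then collect every word in that subtree.
Matches: "ojap", "ozdulhlg", "ozdulxpl", "ozdulxudfse", "ozdulxz", "ozxcvbda", "ozxcvbexed"
Count: 7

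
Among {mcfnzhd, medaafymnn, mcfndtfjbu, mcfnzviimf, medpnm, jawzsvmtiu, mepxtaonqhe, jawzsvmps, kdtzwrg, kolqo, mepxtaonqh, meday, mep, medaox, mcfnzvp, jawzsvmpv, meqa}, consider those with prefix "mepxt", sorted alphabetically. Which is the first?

Filter for "mepxt…" and sort: "mepxtaonqh", "mepxtaonqhe"
The 1st is mepxtaonqh.

mepxtaonqh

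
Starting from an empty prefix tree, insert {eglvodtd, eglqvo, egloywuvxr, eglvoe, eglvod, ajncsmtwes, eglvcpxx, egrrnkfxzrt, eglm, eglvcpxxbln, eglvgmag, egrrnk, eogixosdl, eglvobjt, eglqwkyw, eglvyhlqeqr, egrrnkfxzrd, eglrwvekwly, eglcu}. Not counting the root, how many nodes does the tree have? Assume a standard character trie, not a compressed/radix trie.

83

Count nodes per top-level branch (shared prefixes stored once):
  'a'-branch (ajncsmtwes): 10 nodes
  'e'-branch (eglcu, eglm, egloywuvxr, eglqvo, eglqwkyw, eglrwvekwly, eglvcpxx, eglvcpxxbln, eglvgmag, eglvobjt, eglvod, eglvodtd, eglvoe, eglvyhlqeqr, egrrnk, egrrnkfxzrd, egrrnkfxzrt, eogixosdl): 73 nodes
Sum: 83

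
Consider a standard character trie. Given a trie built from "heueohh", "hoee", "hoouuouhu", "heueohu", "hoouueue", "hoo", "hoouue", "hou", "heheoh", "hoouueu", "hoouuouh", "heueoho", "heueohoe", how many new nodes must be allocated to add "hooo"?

The longest prefix of "hooo" already in the trie is "hoo" (length 3).
New nodes needed: |"hooo"| − 3 = 4 − 3 = 1.

1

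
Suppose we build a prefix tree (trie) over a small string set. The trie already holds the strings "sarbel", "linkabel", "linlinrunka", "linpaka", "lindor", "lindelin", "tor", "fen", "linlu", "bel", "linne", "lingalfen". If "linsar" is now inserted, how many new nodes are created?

3

The longest prefix of "linsar" already in the trie is "lin" (length 3).
So 6 − 3 = 3 new nodes.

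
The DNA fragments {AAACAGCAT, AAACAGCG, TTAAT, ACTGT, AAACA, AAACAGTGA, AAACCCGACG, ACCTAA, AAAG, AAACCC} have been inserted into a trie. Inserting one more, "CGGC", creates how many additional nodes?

4

"CGGC" shares no prefix with any stored word, so all 4 characters open new nodes.
4 − 0 = 4 new nodes.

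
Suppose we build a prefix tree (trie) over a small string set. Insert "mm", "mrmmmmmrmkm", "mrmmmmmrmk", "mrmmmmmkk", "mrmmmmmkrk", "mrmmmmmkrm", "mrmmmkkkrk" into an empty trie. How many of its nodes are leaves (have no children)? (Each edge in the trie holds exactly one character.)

Leaves are exactly the stored words that no other stored word extends.
Those words: "mm", "mrmmmkkkrk", "mrmmmmmkk", "mrmmmmmkrk", "mrmmmmmkrm", "mrmmmmmrmkm"
Leaf count: 6

6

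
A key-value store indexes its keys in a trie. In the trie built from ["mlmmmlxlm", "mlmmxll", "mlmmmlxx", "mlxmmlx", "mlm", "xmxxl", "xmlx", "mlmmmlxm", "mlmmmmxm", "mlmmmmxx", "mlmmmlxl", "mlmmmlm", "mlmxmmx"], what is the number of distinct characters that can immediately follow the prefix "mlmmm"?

2

Walk "mlmmm" from the root, arriving at one node.
Characters that immediately follow "mlmmm" among the stored strings: {l, m}.
That node has 2 child edges.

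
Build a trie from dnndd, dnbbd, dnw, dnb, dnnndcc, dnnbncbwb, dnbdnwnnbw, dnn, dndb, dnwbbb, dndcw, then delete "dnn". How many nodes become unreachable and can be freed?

0

Walk "dnn" from the leaf back toward the root, removing each node that no remaining word uses.
Every node on "dnn" is still needed (e.g. by "dnndd"), so nothing is freed.
Nodes removed: 0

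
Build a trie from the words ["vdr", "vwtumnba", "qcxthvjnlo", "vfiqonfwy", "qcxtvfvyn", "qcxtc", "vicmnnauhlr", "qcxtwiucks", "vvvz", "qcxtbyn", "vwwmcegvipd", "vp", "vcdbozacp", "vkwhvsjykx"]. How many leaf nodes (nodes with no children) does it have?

14

A leaf is a node with no children — equivalently, the end of a word that is not a proper prefix of any other stored word.
Those words: "qcxtbyn", "qcxtc", "qcxthvjnlo", "qcxtvfvyn", "qcxtwiucks", "vcdbozacp", "vdr", "vfiqonfwy", "vicmnnauhlr", "vkwhvsjykx", "vp", "vvvz", "vwtumnba", "vwwmcegvipd"
Leaf count: 14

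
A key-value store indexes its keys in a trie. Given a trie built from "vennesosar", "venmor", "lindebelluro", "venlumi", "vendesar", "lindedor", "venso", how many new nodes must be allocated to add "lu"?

The longest prefix of "lu" already in the trie is "l" (length 1).
New nodes needed: |"lu"| − 1 = 2 − 1 = 1.

1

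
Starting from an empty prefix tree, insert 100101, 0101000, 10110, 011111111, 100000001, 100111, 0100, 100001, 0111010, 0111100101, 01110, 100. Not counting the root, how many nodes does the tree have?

Count nodes per top-level branch (shared prefixes stored once):
  '0'-branch (0100, 0101000, 01110, 0111010, 0111100101, 011111111): 23 nodes
  '1'-branch (100, 100000001, 100001, 100101, 100111, 10110): 18 nodes
Sum: 41

41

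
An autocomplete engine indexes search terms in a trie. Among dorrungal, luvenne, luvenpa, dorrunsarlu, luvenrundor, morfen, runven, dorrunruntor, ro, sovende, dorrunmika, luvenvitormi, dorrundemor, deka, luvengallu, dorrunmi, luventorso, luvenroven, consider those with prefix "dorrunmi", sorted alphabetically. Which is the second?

dorrunmika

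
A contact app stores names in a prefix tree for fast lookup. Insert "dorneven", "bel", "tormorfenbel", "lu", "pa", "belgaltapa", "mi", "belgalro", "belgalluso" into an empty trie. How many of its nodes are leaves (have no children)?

Leaves are exactly the stored words that no other stored word extends.
Those words: "belgalluso", "belgalro", "belgaltapa", "dorneven", "lu", "mi", "pa", "tormorfenbel"
Leaf count: 8

8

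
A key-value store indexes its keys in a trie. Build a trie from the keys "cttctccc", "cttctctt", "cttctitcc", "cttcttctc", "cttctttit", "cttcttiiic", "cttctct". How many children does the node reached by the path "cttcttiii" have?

1

Follow the path "cttcttiii" to its node, then look at its outgoing edges.
Distinct next characters after "cttcttiii": c.
That node has 1 child edge.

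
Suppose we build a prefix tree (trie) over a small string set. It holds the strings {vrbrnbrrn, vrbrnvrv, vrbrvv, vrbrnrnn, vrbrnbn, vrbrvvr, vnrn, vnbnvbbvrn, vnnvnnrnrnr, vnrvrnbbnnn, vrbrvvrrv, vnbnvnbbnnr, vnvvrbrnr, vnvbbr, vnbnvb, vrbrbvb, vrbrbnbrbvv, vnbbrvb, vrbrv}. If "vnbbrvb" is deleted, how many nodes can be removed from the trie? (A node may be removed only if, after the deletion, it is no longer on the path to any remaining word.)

4

After clearing the end-marker at "vnbbrvb", prune upward until reaching a node still needed by another word.
The suffix "brvb" (4 nodes) is used only by "vnbbrvb"; the node for "vnb" still has the child "n", so pruning stops there.
Nodes removed: 4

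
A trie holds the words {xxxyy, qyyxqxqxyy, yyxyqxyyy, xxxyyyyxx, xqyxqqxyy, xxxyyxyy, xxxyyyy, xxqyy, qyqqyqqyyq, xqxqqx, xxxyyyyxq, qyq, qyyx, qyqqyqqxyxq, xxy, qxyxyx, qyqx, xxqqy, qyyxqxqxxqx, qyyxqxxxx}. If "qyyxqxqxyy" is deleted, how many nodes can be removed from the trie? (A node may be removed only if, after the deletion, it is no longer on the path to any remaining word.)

Walk "qyyxqxqxyy" from the leaf back toward the root, removing each node that no remaining word uses.
The suffix "yy" (2 nodes) is used only by "qyyxqxqxyy"; the node for "qyyxqxqx" still has the child "x", so pruning stops there.
Nodes removed: 2

2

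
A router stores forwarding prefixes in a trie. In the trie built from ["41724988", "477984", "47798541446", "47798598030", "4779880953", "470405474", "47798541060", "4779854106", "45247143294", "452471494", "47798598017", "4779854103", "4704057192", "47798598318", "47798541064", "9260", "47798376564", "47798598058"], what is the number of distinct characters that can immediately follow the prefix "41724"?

1

The children of the "41724" node are the distinct next characters among strings starting with "41724".
Characters that immediately follow "41724" among the stored strings: {9}.
That node has 1 child edge.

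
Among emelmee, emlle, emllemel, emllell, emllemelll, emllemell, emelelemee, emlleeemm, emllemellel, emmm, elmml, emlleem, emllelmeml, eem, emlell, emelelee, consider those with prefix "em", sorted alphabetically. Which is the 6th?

Words with prefix "em", in lexicographic order: "emelelee", "emelelemee", "emelmee", "emlell", "emlle", "emlleeemm", "emlleem", "emllell", "emllelmeml", "emllemel", "emllemell", "emllemellel", "emllemelll", "emmm"
The 6th is emlleeemm.

emlleeemm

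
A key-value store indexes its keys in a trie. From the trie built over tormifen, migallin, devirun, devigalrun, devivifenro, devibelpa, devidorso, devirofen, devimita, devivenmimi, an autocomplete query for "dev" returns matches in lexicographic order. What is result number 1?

devibelpa

DFS of the "dev" subtree visits, in order: "devibelpa", "devidorso", "devigalrun", "devimita", "devirofen", "devirun", "devivenmimi", "devivifenro"
The 1st is devibelpa.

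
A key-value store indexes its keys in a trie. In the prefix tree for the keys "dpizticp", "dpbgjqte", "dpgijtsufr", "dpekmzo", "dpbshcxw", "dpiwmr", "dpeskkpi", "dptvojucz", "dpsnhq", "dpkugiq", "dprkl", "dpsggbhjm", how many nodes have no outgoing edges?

Leaves are exactly the stored words that no other stored word extends.
Those words: "dpbgjqte", "dpbshcxw", "dpekmzo", "dpeskkpi", "dpgijtsufr", "dpiwmr", "dpizticp", "dpkugiq", "dprkl", "dpsggbhjm", "dpsnhq", "dptvojucz"
Leaf count: 12

12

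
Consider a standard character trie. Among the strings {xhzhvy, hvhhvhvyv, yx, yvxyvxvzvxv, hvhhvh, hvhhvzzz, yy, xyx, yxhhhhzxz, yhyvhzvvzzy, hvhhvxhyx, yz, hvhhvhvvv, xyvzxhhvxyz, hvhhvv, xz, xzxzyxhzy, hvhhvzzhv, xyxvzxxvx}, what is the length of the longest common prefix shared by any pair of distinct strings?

7

Look for the deepest trie node that still has at least two words in its subtree.
"hvhhvhvvv" and "hvhhvhvyv" agree on "hvhhvhv" (7 characters) before diverging; nothing deeper is shared.
Longest shared-prefix length: 7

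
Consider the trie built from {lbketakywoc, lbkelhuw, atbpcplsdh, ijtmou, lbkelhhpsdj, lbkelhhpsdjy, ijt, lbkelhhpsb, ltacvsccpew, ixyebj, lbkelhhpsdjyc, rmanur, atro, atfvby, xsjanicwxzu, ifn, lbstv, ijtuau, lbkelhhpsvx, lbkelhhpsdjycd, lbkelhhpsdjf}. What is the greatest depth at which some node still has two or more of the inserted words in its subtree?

13

Equivalently: take the maximum, over all pairs, of their longest common prefix length.
"lbkelhhpsdjyc" and "lbkelhhpsdjycd" agree on "lbkelhhpsdjyc" (13 characters) before diverging; nothing deeper is shared.
Longest shared-prefix length: 13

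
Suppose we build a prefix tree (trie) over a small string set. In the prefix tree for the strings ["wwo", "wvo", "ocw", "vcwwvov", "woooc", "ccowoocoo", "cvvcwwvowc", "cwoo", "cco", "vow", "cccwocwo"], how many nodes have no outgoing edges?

Leaves are exactly the stored words that no other stored word extends.
Those words: "cccwocwo", "ccowoocoo", "cvvcwwvowc", "cwoo", "ocw", "vcwwvov", "vow", "woooc", "wvo", "wwo"
Leaf count: 10

10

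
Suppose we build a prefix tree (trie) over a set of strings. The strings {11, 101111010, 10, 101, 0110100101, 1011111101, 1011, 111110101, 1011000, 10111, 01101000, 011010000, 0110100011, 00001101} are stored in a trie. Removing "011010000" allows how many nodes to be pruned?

1

A node on "011010000"'s path can go only if nothing else ends at it or branches off below it.
The suffix "0" (1 node) is used only by "011010000"; the node for "01101000" still has the child "1", so pruning stops there.
Nodes removed: 1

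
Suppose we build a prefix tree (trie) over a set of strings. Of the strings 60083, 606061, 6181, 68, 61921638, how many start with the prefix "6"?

5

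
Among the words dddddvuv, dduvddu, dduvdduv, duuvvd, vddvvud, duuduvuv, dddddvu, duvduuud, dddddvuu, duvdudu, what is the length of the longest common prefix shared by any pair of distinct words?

7

Equivalently: take the maximum, over all pairs, of their longest common prefix length.
e.g. "dddddvu" and "dddddvuu" share the prefix "dddddvu" of length 7; no pair shares a longer one.
Longest shared-prefix length: 7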